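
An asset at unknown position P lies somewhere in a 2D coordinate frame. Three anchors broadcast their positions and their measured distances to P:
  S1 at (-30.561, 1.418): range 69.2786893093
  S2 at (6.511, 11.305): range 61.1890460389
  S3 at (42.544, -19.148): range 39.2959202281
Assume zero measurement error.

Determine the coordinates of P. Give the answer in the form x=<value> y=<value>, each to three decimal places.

eq1: (x + 30.561)² + (y − 1.418)² = 69.2786893093²
eq2: (x − 6.511)² + (y − 11.305)² = 61.1890460389²
eq3: (x − 42.544)² + (y + 19.148)² = 39.2959202281²
eq3−eq2, eq3−eq1 (x²,y² cancel):
  -72.066·x + 60.906·y = -4206.371703
  -146.210·x + 41.132·y = -4496.019841
det = -72.066·41.132 − 60.906·-146.210 = 5940.847548
x = (-4206.371703·41.132 − 60.906·-4496.019841) / 5940.847548 = 16.970323
y = (-72.066·-4496.019841 − -4206.371703·-146.210) / 5940.847548 = -48.983489

x=16.970 y=-48.983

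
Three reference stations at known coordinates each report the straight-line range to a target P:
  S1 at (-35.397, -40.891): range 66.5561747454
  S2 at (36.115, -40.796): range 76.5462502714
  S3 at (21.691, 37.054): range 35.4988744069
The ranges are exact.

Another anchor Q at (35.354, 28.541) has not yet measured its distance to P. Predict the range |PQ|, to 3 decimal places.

eq1: (x + 35.397)² + (y + 40.891)² = 66.5561747454²
eq2: (x − 36.115)² + (y + 40.796)² = 76.5462502714²
eq3: (x − 21.691)² + (y − 37.054)² = 35.4988744069²
eq3−eq1, eq3−eq2 (x²,y² cancel):
  -114.176·x − 155.890·y = -2088.031220
  28.848·x − 155.700·y = -3474.049902
det = -114.176·-155.700 − -155.890·28.848 = 22274.317920
x = (-2088.031220·-155.700 − -155.890·-3474.049902) / 22274.317920 = -9.718061
y = (-114.176·-3474.049902 − -2088.031220·28.848) / 22274.317920 = 20.511903
|P − Q| = √((-9.718061 − 35.354)² + (20.511903 − 28.541)²) = 45.781624

45.782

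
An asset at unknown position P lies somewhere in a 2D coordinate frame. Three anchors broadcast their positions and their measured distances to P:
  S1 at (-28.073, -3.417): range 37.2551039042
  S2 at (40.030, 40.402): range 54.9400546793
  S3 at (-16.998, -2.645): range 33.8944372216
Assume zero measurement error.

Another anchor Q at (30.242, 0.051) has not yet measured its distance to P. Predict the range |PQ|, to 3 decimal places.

eq1: (x + 28.073)² + (y + 3.417)² = 37.2551039042²
eq2: (x − 40.030)² + (y − 40.402)² = 54.9400546793²
eq3: (x + 16.998)² + (y + 2.645)² = 33.8944372216²
eq2−eq1, eq2−eq3 (x²,y² cancel):
  -136.206·x − 87.638·y = -804.486445
  -114.056·x − 86.094·y = -1069.217741
det = -136.206·-86.094 − -87.638·-114.056 = 1730.879636
x = (-804.486445·-86.094 − -87.638·-1069.217741) / 1730.879636 = -14.121518
y = (-136.206·-1069.217741 − -804.486445·-114.056) / 1730.879636 = 31.127159
|P − Q| = √((-14.121518 − 30.242)² + (31.127159 − 0.051)²) = 54.165020

54.165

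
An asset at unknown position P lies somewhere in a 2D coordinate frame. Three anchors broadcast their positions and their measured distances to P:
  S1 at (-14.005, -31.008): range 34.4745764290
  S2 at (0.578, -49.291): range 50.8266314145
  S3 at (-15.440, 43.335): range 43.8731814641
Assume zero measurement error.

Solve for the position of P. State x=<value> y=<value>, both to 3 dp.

x=-2.385 y=1.449

eq1: (x + 14.005)² + (y + 31.008)² = 34.4745764290²
eq2: (x − 0.578)² + (y + 49.291)² = 50.8266314145²
eq3: (x + 15.440)² + (y − 43.335)² = 43.8731814641²
eq3−eq1, eq3−eq2 (x²,y² cancel):
  2.870·x − 148.686·y = -222.320104
  32.036·x − 185.252·y = -344.869469
det = 2.870·-185.252 − -148.686·32.036 = 4231.631456
x = (-222.320104·-185.252 − -148.686·-344.869469) / 4231.631456 = -2.384900
y = (2.870·-344.869469 − -222.320104·32.036) / 4231.631456 = 1.449198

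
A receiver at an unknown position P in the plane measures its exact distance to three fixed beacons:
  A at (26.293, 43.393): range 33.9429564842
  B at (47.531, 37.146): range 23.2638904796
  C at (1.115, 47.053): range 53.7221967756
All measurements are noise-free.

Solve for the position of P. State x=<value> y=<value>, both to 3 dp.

x=43.630 y=14.212

eq1: (x − 26.293)² + (y − 43.393)² = 33.9429564842²
eq2: (x − 47.531)² + (y − 37.146)² = 23.2638904796²
eq3: (x − 1.115)² + (y − 47.053)² = 53.7221967756²
eq1−eq3, eq1−eq2 (x²,y² cancel):
  -50.356·x + 7.320·y = -2092.996396
  42.476·x − 12.494·y = 1675.662674
det = -50.356·-12.494 − 7.320·42.476 = 318.223544
x = (-2092.996396·-12.494 − 7.320·1675.662674) / 318.223544 = 43.629852
y = (-50.356·1675.662674 − -2092.996396·42.476) / 318.223544 = 14.211536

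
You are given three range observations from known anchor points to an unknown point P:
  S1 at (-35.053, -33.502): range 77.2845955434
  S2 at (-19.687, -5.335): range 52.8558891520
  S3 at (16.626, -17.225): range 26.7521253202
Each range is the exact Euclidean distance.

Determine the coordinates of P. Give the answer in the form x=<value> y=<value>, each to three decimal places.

eq1: (x + 35.053)² + (y + 33.502)² = 77.2845955434²
eq2: (x + 19.687)² + (y + 5.335)² = 52.8558891520²
eq3: (x − 16.626)² + (y + 17.225)² = 26.7521253202²
eq3−eq2, eq3−eq1 (x²,y² cancel):
  -72.626·x + 23.780·y = -2235.153116
  -103.358·x − 32.554·y = -3479.260187
det = -72.626·-32.554 − 23.780·-103.358 = 4822.120044
x = (-2235.153116·-32.554 − 23.780·-3479.260187) / 4822.120044 = 32.247223
y = (-72.626·-3479.260187 − -2235.153116·-103.358) / 4822.120044 = 4.492587

x=32.247 y=4.493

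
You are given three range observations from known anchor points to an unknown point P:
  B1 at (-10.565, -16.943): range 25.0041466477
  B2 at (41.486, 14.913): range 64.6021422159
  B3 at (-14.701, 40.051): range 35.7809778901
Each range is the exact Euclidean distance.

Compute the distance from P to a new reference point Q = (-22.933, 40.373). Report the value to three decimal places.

35.277

eq1: (x + 10.565)² + (y + 16.943)² = 25.0041466477²
eq2: (x − 41.486)² + (y − 14.913)² = 64.6021422159²
eq3: (x + 14.701)² + (y − 40.051)² = 35.7809778901²
eq3−eq1, eq3−eq2 (x²,y² cancel):
  8.272·x − 113.988·y = -766.446499
  112.374·x − 50.276·y = -2769.874637
det = 8.272·-50.276 − -113.988·112.374 = 12393.404440
x = (-766.446499·-50.276 − -113.988·-2769.874637) / 12393.404440 = -22.366623
y = (8.272·-2769.874637 − -766.446499·112.374) / 12393.404440 = 5.100798
|P − Q| = √((-22.366623 − -22.933)² + (5.100798 − 40.373)²) = 35.276749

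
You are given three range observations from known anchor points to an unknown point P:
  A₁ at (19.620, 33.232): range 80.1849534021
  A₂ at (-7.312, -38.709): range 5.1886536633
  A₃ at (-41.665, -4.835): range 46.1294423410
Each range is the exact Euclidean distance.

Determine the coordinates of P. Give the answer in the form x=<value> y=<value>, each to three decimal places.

x=-12.233 y=-40.355

eq1: (x − 19.620)² + (y − 33.232)² = 80.1849534021²
eq2: (x + 7.312)² + (y + 38.709)² = 5.1886536633²
eq3: (x + 41.665)² + (y + 4.835)² = 46.1294423410²
eq1−eq3, eq1−eq2 (x²,y² cancel):
  -122.570·x − 76.134·y = 4571.740527
  -53.864·x − 143.882·y = 6465.246426
det = -122.570·-143.882 − -76.134·-53.864 = 13534.734964
x = (4571.740527·-143.882 − -76.134·6465.246426) / 13534.734964 = -12.232681
y = (-122.570·6465.246426 − 4571.740527·-53.864) / 13534.734964 = -40.354911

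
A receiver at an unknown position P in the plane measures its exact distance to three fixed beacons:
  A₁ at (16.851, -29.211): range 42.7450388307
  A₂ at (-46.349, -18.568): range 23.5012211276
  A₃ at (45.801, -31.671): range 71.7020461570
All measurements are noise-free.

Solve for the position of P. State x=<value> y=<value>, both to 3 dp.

eq1: (x − 16.851)² + (y + 29.211)² = 42.7450388307²
eq2: (x + 46.349)² + (y + 18.568)² = 23.5012211276²
eq3: (x − 45.801)² + (y + 31.671)² = 71.7020461570²
eq1−eq3, eq1−eq2 (x²,y² cancel):
  57.900·x − 4.920·y = -1350.499958
  -126.400·x + 21.286·y = 2630.592653
det = 57.900·21.286 − -4.920·-126.400 = 610.571400
x = (-1350.499958·21.286 − -4.920·2630.592653) / 610.571400 = -25.884321
y = (57.900·2630.592653 − -1350.499958·-126.400) / 610.571400 = -30.122407

x=-25.884 y=-30.122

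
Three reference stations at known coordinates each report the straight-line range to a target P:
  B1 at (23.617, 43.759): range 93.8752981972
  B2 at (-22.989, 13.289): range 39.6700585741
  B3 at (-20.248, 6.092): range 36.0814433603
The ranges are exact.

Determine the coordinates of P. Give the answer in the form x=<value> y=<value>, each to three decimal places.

x=-46.493 y=-18.669

eq1: (x − 23.617)² + (y − 43.759)² = 93.8752981972²
eq2: (x + 22.989)² + (y − 13.289)² = 39.6700585741²
eq3: (x + 20.248)² + (y − 6.092)² = 36.0814433603²
eq2−eq1, eq2−eq3 (x²,y² cancel):
  93.212·x + 60.940·y = -5471.336936
  5.482·x − 14.394·y = 13.845318
det = 93.212·-14.394 − 60.940·5.482 = -1675.766608
x = (-5471.336936·-14.394 − 60.940·13.845318) / -1675.766608 = -46.492566
y = (93.212·13.845318 − -5471.336936·5.482) / -1675.766608 = -18.668721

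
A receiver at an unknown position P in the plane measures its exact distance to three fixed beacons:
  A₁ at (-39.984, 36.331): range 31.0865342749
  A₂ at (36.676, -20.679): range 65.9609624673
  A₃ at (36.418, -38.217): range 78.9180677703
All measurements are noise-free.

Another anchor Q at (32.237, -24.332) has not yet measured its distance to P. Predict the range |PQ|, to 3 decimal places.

65.510

eq1: (x + 39.984)² + (y − 36.331)² = 31.0865342749²
eq2: (x − 36.676)² + (y + 20.679)² = 65.9609624673²
eq3: (x − 36.418)² + (y + 38.217)² = 78.9180677703²
eq1−eq3, eq1−eq2 (x²,y² cancel):
  152.804·x − 149.096·y = -5393.540811
  153.320·x − 114.020·y = -4530.387756
det = 152.804·-114.020 − -149.096·153.320 = 5436.686640
x = (-5393.540811·-114.020 − -149.096·-4530.387756) / 5436.686640 = -11.126477
y = (152.804·-4530.387756 − -5393.540811·153.320) / 5436.686640 = 24.771762
|P − Q| = √((-11.126477 − 32.237)² + (24.771762 − -24.332)²) = 65.510080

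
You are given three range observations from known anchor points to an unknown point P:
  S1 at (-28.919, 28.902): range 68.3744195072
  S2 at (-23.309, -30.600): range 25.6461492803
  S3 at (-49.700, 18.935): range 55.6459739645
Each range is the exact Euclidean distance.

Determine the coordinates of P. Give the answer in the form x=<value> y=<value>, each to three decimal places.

eq1: (x + 28.919)² + (y − 28.902)² = 68.3744195072²
eq2: (x + 23.309)² + (y + 30.600)² = 25.6461492803²
eq3: (x + 49.700)² + (y − 18.935)² = 55.6459739645²
eq1−eq3, eq1−eq2 (x²,y² cancel):
  -41.562·x − 19.934·y = 2735.576884
  11.220·x − 119.004·y = 3825.371586
det = -41.562·-119.004 − -19.934·11.220 = 5169.703728
x = (2735.576884·-119.004 − -19.934·3825.371586) / 5169.703728 = -48.221261
y = (-41.562·3825.371586 − 2735.576884·11.220) / 5169.703728 = -36.691322

x=-48.221 y=-36.691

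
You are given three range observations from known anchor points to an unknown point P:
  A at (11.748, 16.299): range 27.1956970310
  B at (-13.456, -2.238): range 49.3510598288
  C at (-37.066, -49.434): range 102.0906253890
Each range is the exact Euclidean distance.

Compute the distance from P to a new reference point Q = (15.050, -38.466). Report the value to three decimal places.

81.885

eq1: (x − 11.748)² + (y − 16.299)² = 27.1956970310²
eq2: (x + 13.456)² + (y + 2.238)² = 49.3510598288²
eq3: (x + 37.066)² + (y + 49.434)² = 102.0906253890²
eq3−eq2, eq3−eq1 (x²,y² cancel):
  47.220·x + 94.392·y = 4355.432554
  97.628·x + 131.466·y = 6268.954048
det = 47.220·131.466 − 94.392·97.628 = -3007.477656
x = (4355.432554·131.466 − 94.392·6268.954048) / -3007.477656 = 6.366735
y = (47.220·6268.954048 − 4355.432554·97.628) / -3007.477656 = 42.956981
|P − Q| = √((6.366735 − 15.050)² + (42.956981 − -38.466)²) = 81.884680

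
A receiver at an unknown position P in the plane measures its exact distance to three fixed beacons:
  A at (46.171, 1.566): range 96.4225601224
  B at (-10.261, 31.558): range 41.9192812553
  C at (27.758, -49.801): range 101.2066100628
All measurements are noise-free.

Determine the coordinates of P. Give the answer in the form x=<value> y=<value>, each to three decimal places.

x=-49.171 y=15.962

eq1: (x − 46.171)² + (y − 1.566)² = 96.4225601224²
eq2: (x + 10.261)² + (y − 31.558)² = 41.9192812553²
eq3: (x − 27.758)² + (y + 49.801)² = 101.2066100628²
eq1−eq3, eq1−eq2 (x²,y² cancel):
  -36.826·x − 102.734·y = 170.964748
  -112.864·x + 59.984·y = 6507.065848
det = -36.826·59.984 − -102.734·-112.864 = -13803.940960
x = (170.964748·59.984 − -102.734·6507.065848) / -13803.940960 = -49.170889
y = (-36.826·6507.065848 − 170.964748·-112.864) / -13803.940960 = 15.961633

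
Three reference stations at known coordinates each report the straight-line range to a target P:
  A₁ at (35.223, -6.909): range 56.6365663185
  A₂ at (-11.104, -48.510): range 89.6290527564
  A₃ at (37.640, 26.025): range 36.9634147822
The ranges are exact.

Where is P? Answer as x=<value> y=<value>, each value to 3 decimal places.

x=3.395 y=39.939

eq1: (x − 35.223)² + (y + 6.909)² = 56.6365663185²
eq2: (x + 11.104)² + (y + 48.510)² = 89.6290527564²
eq3: (x − 37.640)² + (y − 26.025)² = 36.9634147822²
eq1−eq2, eq1−eq3 (x²,y² cancel):
  -92.654·x − 83.202·y = -3637.541548
  4.834·x + 65.868·y = 2647.082827
det = -92.654·65.868 − -83.202·4.834 = -5700.735204
x = (-3637.541548·65.868 − -83.202·2647.082827) / -5700.735204 = 3.395176
y = (-92.654·2647.082827 − -3637.541548·4.834) / -5700.735204 = 39.938522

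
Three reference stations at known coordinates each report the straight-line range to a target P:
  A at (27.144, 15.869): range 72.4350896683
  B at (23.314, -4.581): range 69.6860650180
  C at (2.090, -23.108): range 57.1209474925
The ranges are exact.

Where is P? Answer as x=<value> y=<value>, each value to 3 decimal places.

eq1: (x − 27.144)² + (y − 15.869)² = 72.4350896683²
eq2: (x − 23.314)² + (y + 4.581)² = 69.6860650180²
eq3: (x − 2.090)² + (y + 23.108)² = 57.1209474925²
eq2−eq1, eq2−eq3 (x²,y² cancel):
  7.660·x + 40.900·y = 33.399182
  -42.448·x − 37.054·y = 1567.164622
det = 7.660·-37.054 − 40.900·-42.448 = 1452.289560
x = (33.399182·-37.054 − 40.900·1567.164622) / 1452.289560 = -44.987314
y = (7.660·1567.164622 − 33.399182·-42.448) / 1452.289560 = 9.242103

x=-44.987 y=9.242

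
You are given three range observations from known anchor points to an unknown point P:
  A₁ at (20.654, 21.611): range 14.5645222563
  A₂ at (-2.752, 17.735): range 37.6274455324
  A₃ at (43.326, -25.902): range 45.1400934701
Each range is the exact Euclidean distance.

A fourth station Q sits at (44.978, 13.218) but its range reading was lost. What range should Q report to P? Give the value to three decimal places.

11.378

eq1: (x − 20.654)² + (y − 21.611)² = 14.5645222563²
eq2: (x + 2.752)² + (y − 17.735)² = 37.6274455324²
eq3: (x − 43.326)² + (y + 25.902)² = 45.1400934701²
eq2−eq3, eq2−eq1 (x²,y² cancel):
  92.156·x − 87.274·y = 1604.148770
  46.812·x + 7.752·y = 1775.218657
det = 92.156·7.752 − -87.274·46.812 = 4799.863800
x = (1604.148770·7.752 − -87.274·1775.218657) / 4799.863800 = 34.868863
y = (92.156·1775.218657 − 1604.148770·46.812) / 4799.863800 = 18.438781
|P − Q| = √((34.868863 − 44.978)² + (18.438781 − 13.218)²) = 11.377662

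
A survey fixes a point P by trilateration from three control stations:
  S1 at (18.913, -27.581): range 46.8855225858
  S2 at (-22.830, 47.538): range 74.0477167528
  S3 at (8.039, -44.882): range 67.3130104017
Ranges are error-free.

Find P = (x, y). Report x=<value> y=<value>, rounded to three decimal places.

eq1: (x − 18.913)² + (y + 27.581)² = 46.8855225858²
eq2: (x + 22.830)² + (y − 47.538)² = 74.0477167528²
eq3: (x − 8.039)² + (y + 44.882)² = 67.3130104017²
eq3−eq2, eq3−eq1 (x²,y² cancel):
  -61.738·x + 184.840·y = -249.972088
  21.748·x + 34.602·y = 1372.182826
det = -61.738·34.602 − 184.840·21.748 = -6156.158596
x = (-249.972088·34.602 − 184.840·1372.182826) / -6156.158596 = 42.605109
y = (-61.738·1372.182826 − -249.972088·21.748) / -6156.158596 = 12.878068

x=42.605 y=12.878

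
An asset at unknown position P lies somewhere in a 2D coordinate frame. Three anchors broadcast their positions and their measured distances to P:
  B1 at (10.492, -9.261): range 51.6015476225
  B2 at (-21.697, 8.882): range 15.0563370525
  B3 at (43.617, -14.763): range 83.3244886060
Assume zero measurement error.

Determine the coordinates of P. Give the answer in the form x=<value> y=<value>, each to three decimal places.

eq1: (x − 10.492)² + (y + 9.261)² = 51.6015476225²
eq2: (x + 21.697)² + (y − 8.882)² = 15.0563370525²
eq3: (x − 43.617)² + (y + 14.763)² = 83.3244886060²
eq3−eq2, eq3−eq1 (x²,y² cancel):
  -130.628·x + 47.290·y = 5145.537991
  -66.250·x + 11.004·y = 2355.710011
det = -130.628·11.004 − 47.290·-66.250 = 1695.531988
x = (5145.537991·11.004 − 47.290·2355.710011) / 1695.531988 = -32.308459
y = (-130.628·2355.710011 − 5145.537991·-66.250) / 1695.531988 = 19.563302

x=-32.308 y=19.563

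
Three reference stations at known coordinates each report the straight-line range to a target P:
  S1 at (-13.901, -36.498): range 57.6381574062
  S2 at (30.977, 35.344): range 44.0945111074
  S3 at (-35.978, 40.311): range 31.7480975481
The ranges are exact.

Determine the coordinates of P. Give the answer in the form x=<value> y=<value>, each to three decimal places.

eq1: (x + 13.901)² + (y + 36.498)² = 57.6381574062²
eq2: (x − 30.977)² + (y − 35.344)² = 44.0945111074²
eq3: (x + 35.978)² + (y − 40.311)² = 31.7480975481²
eq1−eq2, eq1−eq3 (x²,y² cancel):
  89.756·x + 143.684·y = 2061.262339
  -44.154·x + 153.618·y = 3708.266891
det = 89.756·153.618 − 143.684·-44.154 = 20132.360544
x = (2061.262339·153.618 − 143.684·3708.266891) / 20132.360544 = -10.737520
y = (89.756·3708.266891 − 2061.262339·-44.154) / 20132.360544 = 21.053278

x=-10.738 y=21.053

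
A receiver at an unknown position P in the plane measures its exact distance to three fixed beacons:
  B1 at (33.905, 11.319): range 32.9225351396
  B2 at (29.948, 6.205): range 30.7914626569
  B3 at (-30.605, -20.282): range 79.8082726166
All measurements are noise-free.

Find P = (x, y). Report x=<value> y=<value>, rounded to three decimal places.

eq1: (x − 33.905)² + (y − 11.319)² = 32.9225351396²
eq2: (x − 29.948)² + (y − 6.205)² = 30.7914626569²
eq3: (x + 30.605)² + (y + 20.282)² = 79.8082726166²
eq2−eq1, eq2−eq3 (x²,y² cancel):
  7.914·x + 10.228·y = 206.504910
  -121.106·x − 52.974·y = -5008.605386
det = 7.914·-52.974 − 10.228·-121.106 = 819.435932
x = (206.504910·-52.974 − 10.228·-5008.605386) / 819.435932 = 49.166290
y = (7.914·-5008.605386 − 206.504910·-121.106) / 819.435932 = -17.852670

x=49.166 y=-17.853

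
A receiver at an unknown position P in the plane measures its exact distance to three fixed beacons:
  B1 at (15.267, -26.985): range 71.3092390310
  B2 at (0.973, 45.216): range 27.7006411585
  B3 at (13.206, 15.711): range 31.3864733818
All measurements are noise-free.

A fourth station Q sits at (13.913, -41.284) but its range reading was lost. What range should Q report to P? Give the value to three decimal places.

eq1: (x − 15.267)² + (y + 26.985)² = 71.3092390310²
eq2: (x − 0.973)² + (y − 45.216)² = 27.7006411585²
eq3: (x − 13.206)² + (y − 15.711)² = 31.3864733818²
eq3−eq2, eq3−eq1 (x²,y² cancel):
  -24.466·x + 59.010·y = 1841.984619
  4.122·x − 85.392·y = -3559.859303
det = -24.466·-85.392 − 59.010·4.122 = 1845.961452
x = (1841.984619·-85.392 − 59.010·-3559.859303) / 1845.961452 = 28.590276
y = (-24.466·-3559.859303 − 1841.984619·4.122) / 1845.961452 = 43.068536
|P − Q| = √((28.590276 − 13.913)² + (43.068536 − -41.284)²) = 85.619932

85.620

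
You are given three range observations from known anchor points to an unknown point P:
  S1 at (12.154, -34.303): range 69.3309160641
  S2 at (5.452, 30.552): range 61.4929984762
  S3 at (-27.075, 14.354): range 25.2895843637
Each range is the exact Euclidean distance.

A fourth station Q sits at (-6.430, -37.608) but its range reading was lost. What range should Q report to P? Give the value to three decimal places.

eq1: (x − 12.154)² + (y + 34.303)² = 69.3309160641²
eq2: (x − 5.452)² + (y − 30.552)² = 61.4929984762²
eq3: (x + 27.075)² + (y − 14.354)² = 25.2895843637²
eq1−eq2, eq1−eq3 (x²,y² cancel):
  -13.404·x + 129.710·y = 664.120544
  -78.458·x + 97.314·y = 3781.890261
det = -13.404·97.314 − 129.710·-78.458 = 8872.390324
x = (664.120544·97.314 − 129.710·3781.890261) / 8872.390324 = -48.005187
y = (-13.404·3781.890261 − 664.120544·-78.458) / 8872.390324 = 0.159271
|P − Q| = √((-48.005187 − -6.430)² + (0.159271 − -37.608)²) = 56.168167

56.168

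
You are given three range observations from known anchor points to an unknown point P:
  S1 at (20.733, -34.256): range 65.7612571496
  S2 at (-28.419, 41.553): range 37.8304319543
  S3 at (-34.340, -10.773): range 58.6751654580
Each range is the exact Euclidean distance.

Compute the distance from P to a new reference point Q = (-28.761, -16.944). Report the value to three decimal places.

eq1: (x − 20.733)² + (y + 34.256)² = 65.7612571496²
eq2: (x + 28.419)² + (y − 41.553)² = 37.8304319543²
eq3: (x + 34.340)² + (y + 10.773)² = 58.6751654580²
eq3−eq2, eq3−eq1 (x²,y² cancel):
  11.842·x + 104.652·y = 3250.631701
  110.146·x − 46.966·y = -573.730204
det = 11.842·-46.966 − 104.652·110.146 = -12083.170564
x = (3250.631701·-46.966 − 104.652·-573.730204) / -12083.170564 = 7.665799
y = (11.842·-573.730204 − 3250.631701·110.146) / -12083.170564 = 30.193912
|P − Q| = √((7.665799 − -28.761)² + (30.193912 − -16.944)²) = 59.572598

59.573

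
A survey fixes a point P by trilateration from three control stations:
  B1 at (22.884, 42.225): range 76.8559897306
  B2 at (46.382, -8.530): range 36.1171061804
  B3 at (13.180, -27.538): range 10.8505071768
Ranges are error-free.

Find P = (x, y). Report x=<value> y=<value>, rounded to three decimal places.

eq1: (x − 22.884)² + (y − 42.225)² = 76.8559897306²
eq2: (x − 46.382)² + (y + 8.530)² = 36.1171061804²
eq3: (x − 13.180)² + (y + 27.538)² = 10.8505071768²
eq1−eq3, eq1−eq2 (x²,y² cancel):
  -19.408·x − 139.526·y = 4414.535414
  46.996·x − 101.510·y = 4519.820542
det = -19.408·-101.510 − -139.526·46.996 = 8527.269976
x = (4414.535414·-101.510 − -139.526·4519.820542) / 8527.269976 = 21.403449
y = (-19.408·4519.820542 − 4414.535414·46.996) / 8527.269976 = -34.616728

x=21.403 y=-34.617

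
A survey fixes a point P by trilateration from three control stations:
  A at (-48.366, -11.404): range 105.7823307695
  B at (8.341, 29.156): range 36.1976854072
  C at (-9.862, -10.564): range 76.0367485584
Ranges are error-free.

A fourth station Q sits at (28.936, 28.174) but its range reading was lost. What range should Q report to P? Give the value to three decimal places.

eq1: (x + 48.366)² + (y + 11.404)² = 105.7823307695²
eq2: (x − 8.341)² + (y − 29.156)² = 36.1976854072²
eq3: (x + 9.862)² + (y + 10.564)² = 76.0367485584²
eq2−eq1, eq2−eq3 (x²,y² cancel):
  -113.414·x − 81.120·y = -8329.952519
  -36.406·x − 79.440·y = -5182.102179
det = -113.414·-79.440 − -81.120·-36.406 = 6056.353440
x = (-8329.952519·-79.440 − -81.120·-5182.102179) / 6056.353440 = 39.852248
y = (-113.414·-5182.102179 − -8329.952519·-36.406) / 6056.353440 = 46.969301
|P − Q| = √((39.852248 − 28.936)² + (46.969301 − 28.174)²) = 21.735404

21.735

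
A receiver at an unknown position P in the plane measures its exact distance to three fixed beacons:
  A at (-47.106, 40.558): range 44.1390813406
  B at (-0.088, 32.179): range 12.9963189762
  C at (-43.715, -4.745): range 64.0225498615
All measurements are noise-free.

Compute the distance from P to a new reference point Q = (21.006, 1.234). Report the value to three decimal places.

49.829

eq1: (x + 47.106)² + (y − 40.558)² = 44.1390813406²
eq2: (x + 0.088)² + (y − 32.179)² = 12.9963189762²
eq3: (x + 43.715)² + (y + 4.745)² = 64.0225498615²
eq2−eq1, eq2−eq3 (x²,y² cancel):
  -94.036·x + 16.758·y = 1049.076620
  -87.254·x − 73.848·y = -3031.962119
det = -94.036·-73.848 − 16.758·-87.254 = 8406.573060
x = (1049.076620·-73.848 − 16.758·-3031.962119) / 8406.573060 = -3.171636
y = (-94.036·-3031.962119 − 1049.076620·-87.254) / 8406.573060 = 44.804193
|P − Q| = √((-3.171636 − 21.006)² + (44.804193 − 1.234)²) = 49.828905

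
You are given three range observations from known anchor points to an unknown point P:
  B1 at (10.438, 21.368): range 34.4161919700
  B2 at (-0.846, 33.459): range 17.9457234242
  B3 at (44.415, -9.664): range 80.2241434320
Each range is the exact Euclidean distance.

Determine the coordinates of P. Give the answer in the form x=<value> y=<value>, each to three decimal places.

x=-11.348 y=48.011

eq1: (x − 10.438)² + (y − 21.368)² = 34.4161919700²
eq2: (x + 0.846)² + (y − 33.459)² = 17.9457234242²
eq3: (x − 44.415)² + (y + 9.664)² = 80.2241434320²
eq2−eq3, eq2−eq1 (x²,y² cancel):
  90.522·x − 86.246·y = -5167.999476
  22.568·x − 24.182·y = -1417.102409
det = 90.522·-24.182 − -86.246·22.568 = -242.603276
x = (-5167.999476·-24.182 − -86.246·-1417.102409) / -242.603276 = -11.348358
y = (90.522·-1417.102409 − -5167.999476·22.568) / -242.603276 = 48.010614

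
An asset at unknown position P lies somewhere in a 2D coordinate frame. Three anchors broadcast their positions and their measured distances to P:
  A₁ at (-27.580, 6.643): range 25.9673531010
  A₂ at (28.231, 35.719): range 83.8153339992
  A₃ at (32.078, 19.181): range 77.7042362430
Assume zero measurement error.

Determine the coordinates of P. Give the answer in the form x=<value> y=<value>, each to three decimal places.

eq1: (x + 27.580)² + (y − 6.643)² = 25.9673531010²
eq2: (x − 28.231)² + (y − 35.719)² = 83.8153339992²
eq3: (x − 32.078)² + (y − 19.181)² = 77.7042362430²
eq1−eq3, eq1−eq2 (x²,y² cancel):
  119.316·x + 25.076·y = -4771.521907
  111.622·x + 58.152·y = -5082.656313
det = 119.316·58.152 − 25.076·111.622 = 4139.430760
x = (-4771.521907·58.152 − 25.076·-5082.656313) / 4139.430760 = -36.241904
y = (119.316·-5082.656313 − -4771.521907·111.622) / 4139.430760 = -17.837091

x=-36.242 y=-17.837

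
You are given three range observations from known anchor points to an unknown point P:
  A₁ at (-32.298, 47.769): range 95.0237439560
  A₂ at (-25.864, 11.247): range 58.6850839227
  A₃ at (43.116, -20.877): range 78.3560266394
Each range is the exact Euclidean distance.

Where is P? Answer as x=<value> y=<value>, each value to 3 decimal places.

eq1: (x + 32.298)² + (y − 47.769)² = 95.0237439560²
eq2: (x + 25.864)² + (y − 11.247)² = 58.6850839227²
eq3: (x − 43.116)² + (y + 20.877)² = 78.3560266394²
eq2−eq1, eq2−eq3 (x²,y² cancel):
  -12.868·x + 73.044·y = -3055.976180
  137.960·x − 64.248·y = -1196.330756
det = -12.868·-64.248 − 73.044·137.960 = -9250.406976
x = (-3055.976180·-64.248 − 73.044·-1196.330756) / -9250.406976 = -30.671639
y = (-12.868·-1196.330756 − -3055.976180·137.960) / -9250.406976 = -47.240825

x=-30.672 y=-47.241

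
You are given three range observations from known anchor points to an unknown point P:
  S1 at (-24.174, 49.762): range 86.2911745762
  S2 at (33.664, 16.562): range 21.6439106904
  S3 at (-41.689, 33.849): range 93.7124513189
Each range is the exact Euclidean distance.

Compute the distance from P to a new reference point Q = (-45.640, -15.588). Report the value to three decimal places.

eq1: (x + 24.174)² + (y − 49.762)² = 86.2911745762²
eq2: (x − 33.664)² + (y − 16.562)² = 21.6439106904²
eq3: (x + 41.689)² + (y − 33.849)² = 93.7124513189²
eq1−eq2, eq1−eq3 (x²,y² cancel):
  115.676·x − 66.400·y = 5324.633760
  -35.030·x − 31.826·y = -1512.768120
det = 115.676·-31.826 − -66.400·-35.030 = -6007.496376
x = (5324.633760·-31.826 − -66.400·-1512.768120) / -6007.496376 = 44.928799
y = (115.676·-1512.768120 − 5324.633760·-35.030) / -6007.496376 = -1.919428
|P − Q| = √((44.928799 − -45.640)² + (-1.919428 − -15.588)²) = 91.594417

91.594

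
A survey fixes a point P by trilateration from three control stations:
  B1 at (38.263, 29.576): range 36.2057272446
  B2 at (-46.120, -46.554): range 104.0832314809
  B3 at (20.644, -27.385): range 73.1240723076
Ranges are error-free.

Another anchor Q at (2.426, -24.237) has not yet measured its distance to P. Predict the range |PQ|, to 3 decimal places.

68.353

eq1: (x − 38.263)² + (y − 29.576)² = 36.2057272446²
eq2: (x + 46.120)² + (y + 46.554)² = 104.0832314809²
eq3: (x − 20.644)² + (y + 27.385)² = 73.1240723076²
eq3−eq2, eq3−eq1 (x²,y² cancel):
  -133.528·x − 38.338·y = -2367.972770
  35.238·x + 113.922·y = 5198.959250
det = -133.528·113.922 − -38.338·35.238 = -13860.822372
x = (-2367.972770·113.922 − -38.338·5198.959250) / -13860.822372 = 5.082418
y = (-133.528·5198.959250 − -2367.972770·35.238) / -13860.822372 = 44.064053
|P − Q| = √((5.082418 − 2.426)² + (44.064053 − -24.237)²) = 68.352691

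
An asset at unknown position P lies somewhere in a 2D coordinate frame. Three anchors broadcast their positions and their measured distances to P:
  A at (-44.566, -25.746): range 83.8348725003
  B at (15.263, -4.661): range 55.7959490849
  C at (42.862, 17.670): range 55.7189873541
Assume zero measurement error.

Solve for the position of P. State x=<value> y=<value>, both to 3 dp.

x=-4.091 y=47.671

eq1: (x + 44.566)² + (y + 25.746)² = 83.8348725003²
eq2: (x − 15.263)² + (y + 4.661)² = 55.7959490849²
eq3: (x − 42.862)² + (y − 17.670)² = 55.7189873541²
eq2−eq3, eq2−eq1 (x²,y² cancel):
  55.198·x + 44.662·y = 1903.278237
  -119.658·x − 42.170·y = -1520.797131
det = 55.198·-42.170 − 44.662·-119.658 = 3016.465936
x = (1903.278237·-42.170 − 44.662·-1520.797131) / 3016.465936 = -4.090682
y = (55.198·-1520.797131 − 1903.278237·-119.658) / 3016.465936 = 47.670854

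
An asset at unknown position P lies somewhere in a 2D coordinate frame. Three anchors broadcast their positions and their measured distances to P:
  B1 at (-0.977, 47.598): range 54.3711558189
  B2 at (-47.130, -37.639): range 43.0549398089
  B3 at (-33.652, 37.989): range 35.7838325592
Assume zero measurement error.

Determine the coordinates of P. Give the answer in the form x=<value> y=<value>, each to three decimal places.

eq1: (x + 0.977)² + (y − 47.598)² = 54.3711558189²
eq2: (x + 47.130)² + (y + 37.639)² = 43.0549398089²
eq3: (x + 33.652)² + (y − 37.989)² = 35.7838325592²
eq2−eq1, eq2−eq3 (x²,y² cancel):
  92.306·x + 170.474·y = -2473.901831
  26.956·x + 151.256·y = -489.064827
det = 92.306·151.256 − 170.474·26.956 = 9366.539192
x = (-2473.901831·151.256 − 170.474·-489.064827) / 9366.539192 = -31.048785
y = (92.306·-489.064827 − -2473.901831·26.956) / 9366.539192 = 2.299983

x=-31.049 y=2.300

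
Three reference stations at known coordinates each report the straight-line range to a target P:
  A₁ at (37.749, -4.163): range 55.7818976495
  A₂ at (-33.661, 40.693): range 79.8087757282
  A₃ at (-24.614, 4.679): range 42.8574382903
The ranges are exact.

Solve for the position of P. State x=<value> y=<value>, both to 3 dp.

eq1: (x − 37.749)² + (y + 4.163)² = 55.7818976495²
eq2: (x + 33.661)² + (y − 40.693)² = 79.8087757282²
eq3: (x + 24.614)² + (y − 4.679)² = 42.8574382903²
eq3−eq2, eq3−eq1 (x²,y² cancel):
  -18.094·x + 72.028·y = -2371.439533
  124.726·x − 17.684·y = -460.284556
det = -18.094·-17.684 − 72.028·124.726 = -8663.790032
x = (-2371.439533·-17.684 − 72.028·-460.284556) / -8663.790032 = -8.667097
y = (-18.094·-460.284556 − -2371.439533·124.726) / -8663.790032 = -35.101100

x=-8.667 y=-35.101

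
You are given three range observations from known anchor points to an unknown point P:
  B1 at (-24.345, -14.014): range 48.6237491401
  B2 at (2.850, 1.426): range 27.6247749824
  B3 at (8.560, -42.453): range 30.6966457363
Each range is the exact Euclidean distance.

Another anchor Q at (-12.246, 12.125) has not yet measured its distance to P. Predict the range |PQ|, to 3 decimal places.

46.101

eq1: (x + 24.345)² + (y + 14.014)² = 48.6237491401²
eq2: (x − 2.850)² + (y − 1.426)² = 27.6247749824²
eq3: (x − 8.560)² + (y + 42.453)² = 30.6966457363²
eq1−eq2, eq1−eq3 (x²,y² cancel):
  54.390·x + 30.880·y = 822.225543
  65.810·x − 56.878·y = 2508.444509
det = 54.390·-56.878 − 30.880·65.810 = -5125.807220
x = (822.225543·-56.878 − 30.880·2508.444509) / -5125.807220 = 24.235658
y = (54.390·2508.444509 − 822.225543·65.810) / -5125.807220 = -16.060618
|P − Q| = √((24.235658 − -12.246)² + (-16.060618 − 12.125)²) = 46.101415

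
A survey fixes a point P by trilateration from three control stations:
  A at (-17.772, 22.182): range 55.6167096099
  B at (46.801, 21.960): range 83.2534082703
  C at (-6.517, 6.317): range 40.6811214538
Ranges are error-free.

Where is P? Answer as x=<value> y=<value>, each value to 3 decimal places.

eq1: (x + 17.772)² + (y − 22.182)² = 55.6167096099²
eq2: (x − 46.801)² + (y − 21.960)² = 83.2534082703²
eq3: (x + 6.517)² + (y − 6.317)² = 40.6811214538²
eq1−eq3, eq1−eq2 (x²,y² cancel):
  22.510·x − 31.730·y = 712.755415
  129.146·x − 0.444·y = -1973.221508
det = 22.510·-0.444 − -31.730·129.146 = 4087.808140
x = (712.755415·-0.444 − -31.730·-1973.221508) / 4087.808140 = -15.393771
y = (22.510·-1973.221508 − 712.755415·129.146) / 4087.808140 = -33.383839

x=-15.394 y=-33.384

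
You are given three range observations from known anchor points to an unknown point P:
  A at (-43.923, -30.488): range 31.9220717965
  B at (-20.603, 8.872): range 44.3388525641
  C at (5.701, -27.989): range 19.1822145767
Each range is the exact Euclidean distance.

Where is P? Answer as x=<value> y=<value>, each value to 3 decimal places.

eq1: (x + 43.923)² + (y + 30.488)² = 31.9220717965²
eq2: (x + 20.603)² + (y − 8.872)² = 44.3388525641²
eq3: (x − 5.701)² + (y + 27.989)² = 19.1822145767²
eq1−eq2, eq1−eq3 (x²,y² cancel):
  46.640·x + 78.720·y = -3302.467259
  99.248·x + 4.998·y = -1391.801239
det = 46.640·4.998 − 78.720·99.248 = -7579.695840
x = (-3302.467259·4.998 − 78.720·-1391.801239) / -7579.695840 = -12.277124
y = (46.640·-1391.801239 − -3302.467259·99.248) / -7579.695840 = -34.678128

x=-12.277 y=-34.678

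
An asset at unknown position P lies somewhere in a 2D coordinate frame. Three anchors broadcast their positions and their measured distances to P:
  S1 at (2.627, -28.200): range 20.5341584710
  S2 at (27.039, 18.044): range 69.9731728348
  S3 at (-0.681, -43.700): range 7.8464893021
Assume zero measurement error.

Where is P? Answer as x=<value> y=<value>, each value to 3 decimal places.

eq1: (x − 2.627)² + (y + 28.200)² = 20.5341584710²
eq2: (x − 27.039)² + (y − 18.044)² = 69.9731728348²
eq3: (x + 0.681)² + (y + 43.700)² = 7.8464893021²
eq1−eq3, eq1−eq2 (x²,y² cancel):
  -6.616·x − 31.000·y = 1468.096902
  48.824·x + 92.488·y = -4220.040924
det = -6.616·92.488 − -31.000·48.824 = 901.643392
x = (1468.096902·92.488 − -31.000·-4220.040924) / 901.643392 = 5.501152
y = (-6.616·-4220.040924 − 1468.096902·48.824) / 901.643392 = -48.532017

x=5.501 y=-48.532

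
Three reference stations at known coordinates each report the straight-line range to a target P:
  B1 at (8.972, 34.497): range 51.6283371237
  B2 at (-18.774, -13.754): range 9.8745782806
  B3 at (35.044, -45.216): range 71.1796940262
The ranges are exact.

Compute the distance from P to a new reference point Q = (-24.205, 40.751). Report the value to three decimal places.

46.066

eq1: (x − 8.972)² + (y − 34.497)² = 51.6283371237²
eq2: (x + 18.774)² + (y + 13.754)² = 9.8745782806²
eq3: (x − 35.044)² + (y + 45.216)² = 71.1796940262²
eq3−eq1, eq3−eq2 (x²,y² cancel):
  -52.144·x + 159.426·y = 399.034849
  -107.636·x + 62.924·y = 2238.108545
det = -52.144·62.924 − 159.426·-107.636 = 13878.867880
x = (399.034849·62.924 − 159.426·2238.108545) / 13878.867880 = -23.899919
y = (-52.144·2238.108545 − 399.034849·-107.636) / 13878.867880 = -5.314080
|P − Q| = √((-23.899919 − -24.205)² + (-5.314080 − 40.751)²) = 46.066090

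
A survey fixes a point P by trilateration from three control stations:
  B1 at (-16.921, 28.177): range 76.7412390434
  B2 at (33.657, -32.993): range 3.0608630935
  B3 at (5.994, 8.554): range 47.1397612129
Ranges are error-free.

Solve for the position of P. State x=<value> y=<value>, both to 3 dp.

eq1: (x + 16.921)² + (y − 28.177)² = 76.7412390434²
eq2: (x − 33.657)² + (y + 32.993)² = 3.0608630935²
eq3: (x − 5.994)² + (y − 8.554)² = 47.1397612129²
eq1−eq3, eq1−eq2 (x²,y² cancel):
  45.830·x − 39.246·y = 2695.896065
  101.156·x − 122.340·y = 7020.917015
det = 45.830·-122.340 − -39.246·101.156 = -1636.873824
x = (2695.896065·-122.340 − -39.246·7020.917015) / -1636.873824 = 33.156505
y = (45.830·7020.917015 − 2695.896065·101.156) / -1636.873824 = -29.973333

x=33.157 y=-29.973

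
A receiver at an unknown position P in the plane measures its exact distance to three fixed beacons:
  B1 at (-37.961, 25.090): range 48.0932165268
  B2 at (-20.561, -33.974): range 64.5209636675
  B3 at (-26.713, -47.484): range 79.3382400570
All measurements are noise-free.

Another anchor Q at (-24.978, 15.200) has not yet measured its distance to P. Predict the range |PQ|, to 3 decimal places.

eq1: (x + 37.961)² + (y − 25.090)² = 48.0932165268²
eq2: (x + 20.561)² + (y + 33.974)² = 64.5209636675²
eq3: (x + 26.713)² + (y + 47.484)² = 79.3382400570²
eq2−eq3, eq2−eq1 (x²,y² cancel):
  -12.304·x − 27.020·y = -740.274355
  -34.800·x + 118.128·y = 2343.555501
det = -12.304·118.128 − -27.020·-34.800 = -2393.742912
x = (-740.274355·118.128 − -27.020·2343.555501) / -2393.742912 = 10.078049
y = (-12.304·2343.555501 − -740.274355·-34.800) / -2393.742912 = 22.808069
|P − Q| = √((10.078049 − -24.978)² + (22.808069 − 15.200)²) = 35.872125

35.872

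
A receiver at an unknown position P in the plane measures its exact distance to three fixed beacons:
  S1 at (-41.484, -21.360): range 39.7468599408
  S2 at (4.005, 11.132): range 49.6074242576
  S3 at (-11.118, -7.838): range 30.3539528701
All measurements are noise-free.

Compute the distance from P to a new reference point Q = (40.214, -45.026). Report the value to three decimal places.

eq1: (x + 41.484)² + (y + 21.360)² = 39.7468599408²
eq2: (x − 4.005)² + (y − 11.132)² = 49.6074242576²
eq3: (x + 11.118)² + (y + 7.838)² = 30.3539528701²
eq2−eq1, eq2−eq3 (x²,y² cancel):
  -90.978·x − 64.984·y = 2918.294073
  -30.246·x − 37.940·y = 1584.616806
det = -90.978·-37.940 − -64.984·-30.246 = 1486.199256
x = (2918.294073·-37.940 − -64.984·1584.616806) / 1486.199256 = -5.211508
y = (-90.978·1584.616806 − 2918.294073·-30.246) / 1486.199256 = -37.611743
|P − Q| = √((-5.211508 − 40.214)² + (-37.611743 − -45.026)²) = 46.026600

46.027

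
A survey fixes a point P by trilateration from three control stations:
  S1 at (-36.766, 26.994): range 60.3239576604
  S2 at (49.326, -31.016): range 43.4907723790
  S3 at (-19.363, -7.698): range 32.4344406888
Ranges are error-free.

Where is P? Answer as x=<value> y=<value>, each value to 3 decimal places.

eq1: (x + 36.766)² + (y − 26.994)² = 60.3239576604²
eq2: (x − 49.326)² + (y + 31.016)² = 43.4907723790²
eq3: (x + 19.363)² + (y + 7.698)² = 32.4344406888²
eq1−eq3, eq1−eq2 (x²,y² cancel):
  34.806·x − 69.384·y = 940.757106
  172.184·x − 116.020·y = 3062.164326
det = 34.806·-116.020 − -69.384·172.184 = 7908.622536
x = (940.757106·-116.020 − -69.384·3062.164326) / 7908.622536 = 13.064041
y = (34.806·3062.164326 − 940.757106·172.184) / 7908.622536 = -7.005219

x=13.064 y=-7.005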